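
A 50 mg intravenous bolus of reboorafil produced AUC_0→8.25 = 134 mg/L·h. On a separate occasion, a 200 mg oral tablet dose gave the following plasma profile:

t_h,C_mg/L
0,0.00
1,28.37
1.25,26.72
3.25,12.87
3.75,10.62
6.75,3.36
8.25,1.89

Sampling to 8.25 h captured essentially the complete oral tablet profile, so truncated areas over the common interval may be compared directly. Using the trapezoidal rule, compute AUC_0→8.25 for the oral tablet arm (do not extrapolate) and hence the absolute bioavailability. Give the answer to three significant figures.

Trapezoidal AUC_0→8.25 (oral tablet):
  [0→1]: (0.00+28.37)/2 × 1 = 14.185
  [1→1.25]: (28.37+26.72)/2 × 0.25 = 6.88625
  [1.25→3.25]: (26.72+12.87)/2 × 2 = 39.59
  [3.25→3.75]: (12.87+10.62)/2 × 0.5 = 5.8725
  [3.75→6.75]: (10.62+3.36)/2 × 3 = 20.97
  [6.75→8.25]: (3.36+1.89)/2 × 1.5 = 3.9375
  Sum = 91.44125 mg/L·h
F = (AUC_ev/D_ev)/(AUC_iv/D_iv) = (91.44125/200)/(134/50) = 0.45720625/2.68 = 0.1706

F = 0.171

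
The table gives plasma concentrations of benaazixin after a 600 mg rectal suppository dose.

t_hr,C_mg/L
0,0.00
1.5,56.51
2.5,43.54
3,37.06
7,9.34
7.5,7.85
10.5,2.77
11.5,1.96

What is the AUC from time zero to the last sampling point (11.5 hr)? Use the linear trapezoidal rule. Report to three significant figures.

AUC = 228 mg/L·hr

Trapezoidal AUC_0→11.5:
  [0→1.5]: (0.00+56.51)/2 × 1.5 = 42.3825
  [1.5→2.5]: (56.51+43.54)/2 × 1 = 50.025
  [2.5→3]: (43.54+37.06)/2 × 0.5 = 20.15
  [3→7]: (37.06+9.34)/2 × 4 = 92.8
  [7→7.5]: (9.34+7.85)/2 × 0.5 = 4.2975
  [7.5→10.5]: (7.85+2.77)/2 × 3 = 15.93
  [10.5→11.5]: (2.77+1.96)/2 × 1 = 2.365
  Sum = 227.95 mg/L·hr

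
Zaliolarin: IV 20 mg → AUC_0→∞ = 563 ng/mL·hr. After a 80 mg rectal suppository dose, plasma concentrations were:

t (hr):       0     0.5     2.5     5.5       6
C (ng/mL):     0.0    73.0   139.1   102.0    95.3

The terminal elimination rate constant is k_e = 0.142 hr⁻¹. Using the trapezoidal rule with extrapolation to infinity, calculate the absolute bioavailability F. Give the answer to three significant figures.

F = 0.583

Trapezoidal AUC_0→6 (rectal suppository):
  [0→0.5]: (0.0+73.0)/2 × 0.5 = 18.25
  [0.5→2.5]: (73.0+139.1)/2 × 2 = 212.1
  [2.5→5.5]: (139.1+102.0)/2 × 3 = 361.65
  [5.5→6]: (102.0+95.3)/2 × 0.5 = 49.325
  Sum = 641.325 ng/mL·hr
Tail: C_last/k_e = 95.3/0.142 = 671.127
AUC_0→∞ (rectal suppository) = 641.325 + 671.127 = 1312.452 ng/mL·hr
F = (AUC_ev/D_ev)/(AUC_iv/D_iv) = (1312.452/80)/(563/20) = 16.40565/28.15 = 0.5828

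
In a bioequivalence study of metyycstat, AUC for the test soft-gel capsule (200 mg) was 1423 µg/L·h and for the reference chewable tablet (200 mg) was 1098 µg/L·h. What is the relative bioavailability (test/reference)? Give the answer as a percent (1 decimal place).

F_rel = 129.6%

F_rel = (AUC_test/D_test) / (AUC_ref/D_ref)
      = (1423/200) / (1098/200)
      = 7.115 / 5.49 = 1.2960 = 129.60%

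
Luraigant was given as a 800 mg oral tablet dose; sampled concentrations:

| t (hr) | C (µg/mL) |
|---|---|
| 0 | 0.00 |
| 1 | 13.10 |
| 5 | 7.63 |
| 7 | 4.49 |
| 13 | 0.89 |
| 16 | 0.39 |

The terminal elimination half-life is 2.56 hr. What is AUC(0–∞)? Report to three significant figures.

Trapezoidal AUC_0→16:
  [0→1]: (0.00+13.10)/2 × 1 = 6.55
  [1→5]: (13.10+7.63)/2 × 4 = 41.46
  [5→7]: (7.63+4.49)/2 × 2 = 12.12
  [7→13]: (4.49+0.89)/2 × 6 = 16.14
  [13→16]: (0.89+0.39)/2 × 3 = 1.92
  Sum = 78.19 µg/mL·hr
k_e = ln2 / t½ = 0.693147 / 2.56 = 0.2708 hr^-1
Extrapolated tail: C_last / k_e = 0.39 / 0.2708 = 1.440
AUC_0→∞ = 78.19 + 1.440 = 79.63 µg/mL·hr

AUC = 79.6 µg/mL·hr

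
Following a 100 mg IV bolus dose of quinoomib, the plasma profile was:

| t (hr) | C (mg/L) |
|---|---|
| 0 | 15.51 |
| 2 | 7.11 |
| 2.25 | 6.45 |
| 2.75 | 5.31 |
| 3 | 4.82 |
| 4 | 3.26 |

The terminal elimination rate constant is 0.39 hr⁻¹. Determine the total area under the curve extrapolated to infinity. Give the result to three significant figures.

AUC = 40.9 mg/L·hr

Trapezoidal AUC_0→4:
  [0→2]: (15.51+7.11)/2 × 2 = 22.62
  [2→2.25]: (7.11+6.45)/2 × 0.25 = 1.695
  [2.25→2.75]: (6.45+5.31)/2 × 0.5 = 2.94
  [2.75→3]: (5.31+4.82)/2 × 0.25 = 1.26625
  [3→4]: (4.82+3.26)/2 × 1 = 4.04
  Sum = 32.56125 mg/L·hr
Extrapolated tail: C_last / k_e = 3.26 / 0.39 = 8.359
AUC_0→∞ = 32.56125 + 8.359 = 40.92025 mg/L·hr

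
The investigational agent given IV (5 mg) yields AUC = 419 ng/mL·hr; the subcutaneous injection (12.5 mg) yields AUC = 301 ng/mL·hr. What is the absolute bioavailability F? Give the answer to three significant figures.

F = 0.287

F = (AUC_ev / D_ev) / (AUC_iv / D_iv)
  = (301/12.5) / (419/5)
  = 24.08 / 83.8 = 0.2874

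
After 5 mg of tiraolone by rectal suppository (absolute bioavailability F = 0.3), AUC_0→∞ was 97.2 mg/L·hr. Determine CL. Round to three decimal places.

CL = F × Dose / AUC_0→∞
   = 0.3 × 5 / 97.2 = 0.0154321 L/hr

CL = 0.015 L/hr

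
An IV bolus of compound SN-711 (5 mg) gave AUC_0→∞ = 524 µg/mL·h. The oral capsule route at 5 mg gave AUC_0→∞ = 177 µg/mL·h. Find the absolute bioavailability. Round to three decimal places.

F = 0.338

F = (AUC_ev / D_ev) / (AUC_iv / D_iv)
  = (177/5) / (524/5)
  = 35.4 / 104.8 = 0.3378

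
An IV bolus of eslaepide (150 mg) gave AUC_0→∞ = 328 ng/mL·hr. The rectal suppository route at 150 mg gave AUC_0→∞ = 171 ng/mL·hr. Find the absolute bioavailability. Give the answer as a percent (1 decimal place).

F = 52.1%

F = (AUC_ev / D_ev) / (AUC_iv / D_iv)
  = (171/150) / (328/150)
  = 1.14 / 2.18667 = 0.5213
  = 52.13%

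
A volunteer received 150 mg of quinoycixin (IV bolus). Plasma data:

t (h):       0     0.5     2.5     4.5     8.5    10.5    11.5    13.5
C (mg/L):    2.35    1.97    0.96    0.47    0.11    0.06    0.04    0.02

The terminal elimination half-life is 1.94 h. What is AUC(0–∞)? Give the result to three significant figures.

Trapezoidal AUC_0→13.5:
  [0→0.5]: (2.35+1.97)/2 × 0.5 = 1.08
  [0.5→2.5]: (1.97+0.96)/2 × 2 = 2.93
  [2.5→4.5]: (0.96+0.47)/2 × 2 = 1.43
  [4.5→8.5]: (0.47+0.11)/2 × 4 = 1.16
  [8.5→10.5]: (0.11+0.06)/2 × 2 = 0.17
  [10.5→11.5]: (0.06+0.04)/2 × 1 = 0.05
  [11.5→13.5]: (0.04+0.02)/2 × 2 = 0.06
  Sum = 6.88 mg/L·h
k_e = ln2 / t½ = 0.693147 / 1.94 = 0.3573 h^-1
Extrapolated tail: C_last / k_e = 0.02 / 0.3573 = 0.056
AUC_0→∞ = 6.88 + 0.056 = 6.936 mg/L·h

AUC = 6.94 mg/L·h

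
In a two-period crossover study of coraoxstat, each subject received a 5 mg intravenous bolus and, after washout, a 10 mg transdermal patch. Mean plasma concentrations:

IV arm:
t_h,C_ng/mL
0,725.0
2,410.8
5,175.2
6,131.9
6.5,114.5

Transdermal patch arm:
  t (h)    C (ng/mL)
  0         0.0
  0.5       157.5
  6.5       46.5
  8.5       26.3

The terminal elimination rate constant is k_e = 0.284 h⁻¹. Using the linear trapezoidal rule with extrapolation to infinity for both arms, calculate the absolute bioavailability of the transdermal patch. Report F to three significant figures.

F = 0.155

Trapezoidal AUC_0→6.5 (IV):
  [0→2]: (725.0+410.8)/2 × 2 = 1135.8
  [2→5]: (410.8+175.2)/2 × 3 = 879.0
  [5→6]: (175.2+131.9)/2 × 1 = 153.55
  [6→6.5]: (131.9+114.5)/2 × 0.5 = 61.6
  Sum = 2229.95 ng/mL·h
IV tail: 114.5/0.284 = 403.169; AUC_iv,0→∞ = 2229.95 + 403.169 = 2633.119 ng/mL·h
Trapezoidal AUC_0→8.5 (transdermal patch):
  [0→0.5]: (0.0+157.5)/2 × 0.5 = 39.375
  [0.5→6.5]: (157.5+46.5)/2 × 6 = 612.0
  [6.5→8.5]: (46.5+26.3)/2 × 2 = 72.8
  Sum = 724.175 ng/mL·h
transdermal patch tail: 26.3/0.284 = 92.606; AUC_ev,0→∞ = 724.175 + 92.606 = 816.781 ng/mL·h
F = (AUC_ev/D_ev)/(AUC_iv/D_iv) = (816.781/10)/(2633.119/5) = 81.6781/526.6238 = 0.1551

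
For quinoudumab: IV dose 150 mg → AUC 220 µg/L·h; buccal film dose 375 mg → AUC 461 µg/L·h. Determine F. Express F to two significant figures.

F = 0.84

F = (AUC_ev / D_ev) / (AUC_iv / D_iv)
  = (461/375) / (220/150)
  = 1.22933 / 1.46667 = 0.8382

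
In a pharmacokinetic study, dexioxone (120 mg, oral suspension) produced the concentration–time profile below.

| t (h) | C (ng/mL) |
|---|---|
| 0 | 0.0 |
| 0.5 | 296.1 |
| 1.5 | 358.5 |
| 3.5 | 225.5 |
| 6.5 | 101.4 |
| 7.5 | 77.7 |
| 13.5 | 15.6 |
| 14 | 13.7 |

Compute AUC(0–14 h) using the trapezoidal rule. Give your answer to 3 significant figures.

AUC = 1850 ng/mL·h

Trapezoidal AUC_0→14:
  [0→0.5]: (0.0+296.1)/2 × 0.5 = 74.025
  [0.5→1.5]: (296.1+358.5)/2 × 1 = 327.3
  [1.5→3.5]: (358.5+225.5)/2 × 2 = 584.0
  [3.5→6.5]: (225.5+101.4)/2 × 3 = 490.35
  [6.5→7.5]: (101.4+77.7)/2 × 1 = 89.55
  [7.5→13.5]: (77.7+15.6)/2 × 6 = 279.9
  [13.5→14]: (15.6+13.7)/2 × 0.5 = 7.325
  Sum = 1852.45 ng/mL·h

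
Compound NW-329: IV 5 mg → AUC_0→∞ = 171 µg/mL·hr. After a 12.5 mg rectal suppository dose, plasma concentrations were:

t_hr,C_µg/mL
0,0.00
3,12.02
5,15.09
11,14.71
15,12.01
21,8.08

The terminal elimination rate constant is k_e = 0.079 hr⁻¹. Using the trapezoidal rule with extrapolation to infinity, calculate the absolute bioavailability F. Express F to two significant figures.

F = 0.82

Trapezoidal AUC_0→21 (rectal suppository):
  [0→3]: (0.00+12.02)/2 × 3 = 18.03
  [3→5]: (12.02+15.09)/2 × 2 = 27.11
  [5→11]: (15.09+14.71)/2 × 6 = 89.4
  [11→15]: (14.71+12.01)/2 × 4 = 53.44
  [15→21]: (12.01+8.08)/2 × 6 = 60.27
  Sum = 248.25 µg/mL·hr
Tail: C_last/k_e = 8.08/0.079 = 102.278
AUC_0→∞ (rectal suppository) = 248.25 + 102.278 = 350.528 µg/mL·hr
F = (AUC_ev/D_ev)/(AUC_iv/D_iv) = (350.528/12.5)/(171/5) = 28.04224/34.2 = 0.8199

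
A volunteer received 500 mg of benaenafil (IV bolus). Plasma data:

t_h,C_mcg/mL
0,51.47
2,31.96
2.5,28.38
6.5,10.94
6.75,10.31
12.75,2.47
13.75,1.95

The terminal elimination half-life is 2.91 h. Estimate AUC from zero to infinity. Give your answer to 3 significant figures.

Trapezoidal AUC_0→13.75:
  [0→2]: (51.47+31.96)/2 × 2 = 83.43
  [2→2.5]: (31.96+28.38)/2 × 0.5 = 15.085
  [2.5→6.5]: (28.38+10.94)/2 × 4 = 78.64
  [6.5→6.75]: (10.94+10.31)/2 × 0.25 = 2.65625
  [6.75→12.75]: (10.31+2.47)/2 × 6 = 38.34
  [12.75→13.75]: (2.47+1.95)/2 × 1 = 2.21
  Sum = 220.36125 mcg/mL·h
k_e = ln2 / t½ = 0.693147 / 2.91 = 0.2382 h^-1
Extrapolated tail: C_last / k_e = 1.95 / 0.2382 = 8.186
AUC_0→∞ = 220.36125 + 8.186 = 228.54725 mcg/mL·h

AUC = 229 mcg/mL·h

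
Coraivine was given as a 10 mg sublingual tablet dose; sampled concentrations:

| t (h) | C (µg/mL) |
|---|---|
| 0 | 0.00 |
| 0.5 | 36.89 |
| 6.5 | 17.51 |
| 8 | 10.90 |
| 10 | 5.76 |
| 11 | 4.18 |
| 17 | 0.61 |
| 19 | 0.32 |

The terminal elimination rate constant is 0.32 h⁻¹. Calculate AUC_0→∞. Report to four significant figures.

AUC = 231.7 µg/mL·h

Trapezoidal AUC_0→19:
  [0→0.5]: (0.00+36.89)/2 × 0.5 = 9.2225
  [0.5→6.5]: (36.89+17.51)/2 × 6 = 163.2
  [6.5→8]: (17.51+10.90)/2 × 1.5 = 21.3075
  [8→10]: (10.90+5.76)/2 × 2 = 16.66
  [10→11]: (5.76+4.18)/2 × 1 = 4.97
  [11→17]: (4.18+0.61)/2 × 6 = 14.37
  [17→19]: (0.61+0.32)/2 × 2 = 0.93
  Sum = 230.66 µg/mL·h
Extrapolated tail: C_last / k_e = 0.32 / 0.32 = 1.000
AUC_0→∞ = 230.66 + 1.000 = 231.66 µg/mL·h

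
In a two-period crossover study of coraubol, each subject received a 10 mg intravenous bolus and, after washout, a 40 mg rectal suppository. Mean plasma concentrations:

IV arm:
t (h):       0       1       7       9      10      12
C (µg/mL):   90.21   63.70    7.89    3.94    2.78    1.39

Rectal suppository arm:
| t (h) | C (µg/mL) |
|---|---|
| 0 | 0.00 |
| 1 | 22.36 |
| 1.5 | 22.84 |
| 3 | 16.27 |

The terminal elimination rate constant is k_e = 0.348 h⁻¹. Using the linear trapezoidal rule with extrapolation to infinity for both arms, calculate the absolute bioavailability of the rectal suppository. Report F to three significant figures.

Trapezoidal AUC_0→12 (IV):
  [0→1]: (90.21+63.70)/2 × 1 = 76.955
  [1→7]: (63.70+7.89)/2 × 6 = 214.77
  [7→9]: (7.89+3.94)/2 × 2 = 11.83
  [9→10]: (3.94+2.78)/2 × 1 = 3.36
  [10→12]: (2.78+1.39)/2 × 2 = 4.17
  Sum = 311.085 µg/mL·h
IV tail: 1.39/0.348 = 3.994; AUC_iv,0→∞ = 311.085 + 3.994 = 315.079 µg/mL·h
Trapezoidal AUC_0→3 (rectal suppository):
  [0→1]: (0.00+22.36)/2 × 1 = 11.18
  [1→1.5]: (22.36+22.84)/2 × 0.5 = 11.3
  [1.5→3]: (22.84+16.27)/2 × 1.5 = 29.3325
  Sum = 51.8125 µg/mL·h
rectal suppository tail: 16.27/0.348 = 46.753; AUC_ev,0→∞ = 51.8125 + 46.753 = 98.5655 µg/mL·h
F = (AUC_ev/D_ev)/(AUC_iv/D_iv) = (98.5655/40)/(315.079/10) = 2.4641375/31.5079 = 0.0782

F = 0.0782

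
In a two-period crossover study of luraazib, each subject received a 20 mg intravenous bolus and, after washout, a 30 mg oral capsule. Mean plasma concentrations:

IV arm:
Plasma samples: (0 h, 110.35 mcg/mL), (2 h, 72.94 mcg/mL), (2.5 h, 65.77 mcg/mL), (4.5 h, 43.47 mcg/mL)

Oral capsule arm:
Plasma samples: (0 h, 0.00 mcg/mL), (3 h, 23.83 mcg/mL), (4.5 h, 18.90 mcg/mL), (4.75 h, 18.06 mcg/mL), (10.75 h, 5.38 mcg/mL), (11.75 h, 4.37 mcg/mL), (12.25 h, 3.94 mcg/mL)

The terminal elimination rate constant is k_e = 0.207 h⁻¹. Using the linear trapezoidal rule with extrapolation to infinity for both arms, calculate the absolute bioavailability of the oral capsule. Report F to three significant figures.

Trapezoidal AUC_0→4.5 (IV):
  [0→2]: (110.35+72.94)/2 × 2 = 183.29
  [2→2.5]: (72.94+65.77)/2 × 0.5 = 34.6775
  [2.5→4.5]: (65.77+43.47)/2 × 2 = 109.24
  Sum = 327.2075 mcg/mL·h
IV tail: 43.47/0.207 = 210.000; AUC_iv,0→∞ = 327.2075 + 210.000 = 537.2075 mcg/mL·h
Trapezoidal AUC_0→12.25 (oral capsule):
  [0→3]: (0.00+23.83)/2 × 3 = 35.745
  [3→4.5]: (23.83+18.90)/2 × 1.5 = 32.0475
  [4.5→4.75]: (18.90+18.06)/2 × 0.25 = 4.62
  [4.75→10.75]: (18.06+5.38)/2 × 6 = 70.32
  [10.75→11.75]: (5.38+4.37)/2 × 1 = 4.875
  [11.75→12.25]: (4.37+3.94)/2 × 0.5 = 2.0775
  Sum = 149.685 mcg/mL·h
oral capsule tail: 3.94/0.207 = 19.034; AUC_ev,0→∞ = 149.685 + 19.034 = 168.719 mcg/mL·h
F = (AUC_ev/D_ev)/(AUC_iv/D_iv) = (168.719/30)/(537.2075/20) = 5.62397/26.860375 = 0.2094

F = 0.209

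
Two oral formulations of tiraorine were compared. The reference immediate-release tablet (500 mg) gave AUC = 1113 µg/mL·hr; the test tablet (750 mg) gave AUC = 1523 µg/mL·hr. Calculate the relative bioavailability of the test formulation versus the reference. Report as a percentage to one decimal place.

F_rel = (AUC_test/D_test) / (AUC_ref/D_ref)
      = (1523/750) / (1113/500)
      = 2.03067 / 2.226 = 0.9123 = 91.23%

F_rel = 91.2%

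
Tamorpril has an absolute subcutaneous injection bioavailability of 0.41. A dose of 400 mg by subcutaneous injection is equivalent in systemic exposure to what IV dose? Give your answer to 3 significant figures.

Systemic exposure from an extravascular dose = F × D_ev, so the equivalent IV dose is F × D_ev.
D_iv = F × D_ev = 0.41 × 400 = 164 mg

D_iv = 164 mg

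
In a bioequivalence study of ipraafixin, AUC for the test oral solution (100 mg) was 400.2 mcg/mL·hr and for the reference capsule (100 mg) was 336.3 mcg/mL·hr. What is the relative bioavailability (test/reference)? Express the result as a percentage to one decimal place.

F_rel = (AUC_test/D_test) / (AUC_ref/D_ref)
      = (400.2/100) / (336.3/100)
      = 4.002 / 3.363 = 1.1900 = 119.00%

F_rel = 119.0%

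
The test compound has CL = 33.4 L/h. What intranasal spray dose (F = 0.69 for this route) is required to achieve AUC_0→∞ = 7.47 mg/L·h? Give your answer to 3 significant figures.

Dose = 362 mg

Dose = CL × AUC_0→∞ / F
     = 33.4 × 7.47 / 0.69 = 361.591 mg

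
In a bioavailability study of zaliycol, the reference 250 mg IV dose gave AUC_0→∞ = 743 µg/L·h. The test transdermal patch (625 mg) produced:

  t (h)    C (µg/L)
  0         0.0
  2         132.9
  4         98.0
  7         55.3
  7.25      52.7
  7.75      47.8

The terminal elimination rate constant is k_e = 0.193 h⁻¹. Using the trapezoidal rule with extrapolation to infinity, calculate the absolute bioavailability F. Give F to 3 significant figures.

F = 0.474

Trapezoidal AUC_0→7.75 (transdermal patch):
  [0→2]: (0.0+132.9)/2 × 2 = 132.9
  [2→4]: (132.9+98.0)/2 × 2 = 230.9
  [4→7]: (98.0+55.3)/2 × 3 = 229.95
  [7→7.25]: (55.3+52.7)/2 × 0.25 = 13.5
  [7.25→7.75]: (52.7+47.8)/2 × 0.5 = 25.125
  Sum = 632.375 µg/L·h
Tail: C_last/k_e = 47.8/0.193 = 247.668
AUC_0→∞ (transdermal patch) = 632.375 + 247.668 = 880.043 µg/L·h
F = (AUC_ev/D_ev)/(AUC_iv/D_iv) = (880.043/625)/(743/250) = 1.4080688/2.972 = 0.4738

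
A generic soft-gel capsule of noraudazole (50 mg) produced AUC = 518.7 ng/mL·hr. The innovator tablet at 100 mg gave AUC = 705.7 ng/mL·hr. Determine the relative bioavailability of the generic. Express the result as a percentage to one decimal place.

F_rel = 147.0%

F_rel = (AUC_test/D_test) / (AUC_ref/D_ref)
      = (518.7/50) / (705.7/100)
      = 10.374 / 7.057 = 1.4700 = 147.00%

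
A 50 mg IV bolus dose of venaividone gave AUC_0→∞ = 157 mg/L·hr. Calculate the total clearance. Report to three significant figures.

CL = Dose_iv / AUC_0→∞
   = 50 / 157 = 0.318471 L/hr

CL = 0.318 L/hr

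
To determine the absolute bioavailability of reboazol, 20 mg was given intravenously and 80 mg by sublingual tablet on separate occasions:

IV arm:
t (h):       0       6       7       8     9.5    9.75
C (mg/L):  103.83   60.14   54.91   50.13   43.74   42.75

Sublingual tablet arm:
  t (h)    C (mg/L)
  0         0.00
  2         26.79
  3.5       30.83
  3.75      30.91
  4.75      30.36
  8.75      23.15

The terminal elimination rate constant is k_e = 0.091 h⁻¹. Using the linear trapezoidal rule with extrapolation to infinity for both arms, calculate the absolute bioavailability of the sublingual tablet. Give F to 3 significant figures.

Trapezoidal AUC_0→9.75 (IV):
  [0→6]: (103.83+60.14)/2 × 6 = 491.91
  [6→7]: (60.14+54.91)/2 × 1 = 57.525
  [7→8]: (54.91+50.13)/2 × 1 = 52.52
  [8→9.5]: (50.13+43.74)/2 × 1.5 = 70.4025
  [9.5→9.75]: (43.74+42.75)/2 × 0.25 = 10.81125
  Sum = 683.16875 mg/L·h
IV tail: 42.75/0.091 = 469.780; AUC_iv,0→∞ = 683.16875 + 469.780 = 1152.94875 mg/L·h
Trapezoidal AUC_0→8.75 (sublingual tablet):
  [0→2]: (0.00+26.79)/2 × 2 = 26.79
  [2→3.5]: (26.79+30.83)/2 × 1.5 = 43.215
  [3.5→3.75]: (30.83+30.91)/2 × 0.25 = 7.7175
  [3.75→4.75]: (30.91+30.36)/2 × 1 = 30.635
  [4.75→8.75]: (30.36+23.15)/2 × 4 = 107.02
  Sum = 215.3775 mg/L·h
sublingual tablet tail: 23.15/0.091 = 254.396; AUC_ev,0→∞ = 215.3775 + 254.396 = 469.7735 mg/L·h
F = (AUC_ev/D_ev)/(AUC_iv/D_iv) = (469.7735/80)/(1152.94875/20) = 5.87217/57.6474 = 0.1019

F = 0.102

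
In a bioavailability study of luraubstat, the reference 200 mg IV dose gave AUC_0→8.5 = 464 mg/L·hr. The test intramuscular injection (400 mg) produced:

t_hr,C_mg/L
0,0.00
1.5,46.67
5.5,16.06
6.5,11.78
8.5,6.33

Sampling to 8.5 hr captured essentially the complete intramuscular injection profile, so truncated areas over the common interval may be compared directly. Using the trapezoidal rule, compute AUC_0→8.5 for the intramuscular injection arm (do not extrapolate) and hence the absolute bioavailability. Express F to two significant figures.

F = 0.21

Trapezoidal AUC_0→8.5 (intramuscular injection):
  [0→1.5]: (0.00+46.67)/2 × 1.5 = 35.0025
  [1.5→5.5]: (46.67+16.06)/2 × 4 = 125.46
  [5.5→6.5]: (16.06+11.78)/2 × 1 = 13.92
  [6.5→8.5]: (11.78+6.33)/2 × 2 = 18.11
  Sum = 192.4925 mg/L·hr
F = (AUC_ev/D_ev)/(AUC_iv/D_iv) = (192.4925/400)/(464/200) = 0.48123125/2.32 = 0.2074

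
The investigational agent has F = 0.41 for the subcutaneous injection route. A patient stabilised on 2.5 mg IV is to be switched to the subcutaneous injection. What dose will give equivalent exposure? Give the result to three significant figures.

For equal systemic exposure: F × D_ev = D_iv
D_ev = D_iv / F = 2.5 / 0.41 = 6.09756 mg

D_subcutaneous = 6.10 mg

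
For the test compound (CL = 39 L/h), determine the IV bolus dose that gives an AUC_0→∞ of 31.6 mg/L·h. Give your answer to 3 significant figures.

Dose_iv = CL × AUC_0→∞
     = 39 × 31.6 = 1232.4 mg

Dose = 1230 mg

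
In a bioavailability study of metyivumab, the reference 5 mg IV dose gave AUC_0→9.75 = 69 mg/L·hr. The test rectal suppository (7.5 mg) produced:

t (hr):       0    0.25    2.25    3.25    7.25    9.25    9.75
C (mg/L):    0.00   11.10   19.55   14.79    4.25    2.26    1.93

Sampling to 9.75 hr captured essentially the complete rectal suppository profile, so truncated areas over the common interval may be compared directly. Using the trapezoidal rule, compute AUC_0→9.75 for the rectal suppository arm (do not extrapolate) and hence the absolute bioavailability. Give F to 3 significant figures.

Trapezoidal AUC_0→9.75 (rectal suppository):
  [0→0.25]: (0.00+11.10)/2 × 0.25 = 1.3875
  [0.25→2.25]: (11.10+19.55)/2 × 2 = 30.65
  [2.25→3.25]: (19.55+14.79)/2 × 1 = 17.17
  [3.25→7.25]: (14.79+4.25)/2 × 4 = 38.08
  [7.25→9.25]: (4.25+2.26)/2 × 2 = 6.51
  [9.25→9.75]: (2.26+1.93)/2 × 0.5 = 1.0475
  Sum = 94.845 mg/L·hr
F = (AUC_ev/D_ev)/(AUC_iv/D_iv) = (94.845/7.5)/(69/5) = 12.646/13.8 = 0.9164

F = 0.916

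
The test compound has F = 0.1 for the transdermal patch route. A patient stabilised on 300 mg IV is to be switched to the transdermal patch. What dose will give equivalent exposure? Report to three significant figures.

D_transdermal = 3000 mg

For equal systemic exposure: F × D_ev = D_iv
D_ev = D_iv / F = 300 / 0.1 = 3000 mg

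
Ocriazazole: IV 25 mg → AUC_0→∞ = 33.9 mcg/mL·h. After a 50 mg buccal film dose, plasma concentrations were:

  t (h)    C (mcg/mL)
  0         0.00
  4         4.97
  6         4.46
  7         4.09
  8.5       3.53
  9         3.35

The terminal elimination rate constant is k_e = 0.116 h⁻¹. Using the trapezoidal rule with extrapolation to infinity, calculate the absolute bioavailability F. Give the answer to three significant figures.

F = 0.884

Trapezoidal AUC_0→9 (buccal film):
  [0→4]: (0.00+4.97)/2 × 4 = 9.94
  [4→6]: (4.97+4.46)/2 × 2 = 9.43
  [6→7]: (4.46+4.09)/2 × 1 = 4.275
  [7→8.5]: (4.09+3.53)/2 × 1.5 = 5.715
  [8.5→9]: (3.53+3.35)/2 × 0.5 = 1.72
  Sum = 31.08 mcg/mL·h
Tail: C_last/k_e = 3.35/0.116 = 28.879
AUC_0→∞ (buccal film) = 31.08 + 28.879 = 59.959 mcg/mL·h
F = (AUC_ev/D_ev)/(AUC_iv/D_iv) = (59.959/50)/(33.9/25) = 1.19918/1.356 = 0.8844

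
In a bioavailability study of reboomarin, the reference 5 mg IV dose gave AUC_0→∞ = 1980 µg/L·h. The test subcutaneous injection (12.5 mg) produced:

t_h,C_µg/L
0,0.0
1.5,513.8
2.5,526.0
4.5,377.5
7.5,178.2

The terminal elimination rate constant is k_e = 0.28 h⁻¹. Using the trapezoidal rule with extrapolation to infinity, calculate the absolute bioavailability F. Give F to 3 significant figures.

F = 0.662

Trapezoidal AUC_0→7.5 (subcutaneous injection):
  [0→1.5]: (0.0+513.8)/2 × 1.5 = 385.35
  [1.5→2.5]: (513.8+526.0)/2 × 1 = 519.9
  [2.5→4.5]: (526.0+377.5)/2 × 2 = 903.5
  [4.5→7.5]: (377.5+178.2)/2 × 3 = 833.55
  Sum = 2642.3 µg/L·h
Tail: C_last/k_e = 178.2/0.28 = 636.429
AUC_0→∞ (subcutaneous injection) = 2642.3 + 636.429 = 3278.729 µg/L·h
F = (AUC_ev/D_ev)/(AUC_iv/D_iv) = (3278.729/12.5)/(1980/5) = 262.29832/396 = 0.6624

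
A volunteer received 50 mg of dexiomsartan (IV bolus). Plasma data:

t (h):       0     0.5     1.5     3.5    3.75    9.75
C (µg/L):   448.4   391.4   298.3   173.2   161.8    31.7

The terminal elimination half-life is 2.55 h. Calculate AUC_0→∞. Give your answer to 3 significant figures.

Trapezoidal AUC_0→9.75:
  [0→0.5]: (448.4+391.4)/2 × 0.5 = 209.95
  [0.5→1.5]: (391.4+298.3)/2 × 1 = 344.85
  [1.5→3.5]: (298.3+173.2)/2 × 2 = 471.5
  [3.5→3.75]: (173.2+161.8)/2 × 0.25 = 41.875
  [3.75→9.75]: (161.8+31.7)/2 × 6 = 580.5
  Sum = 1648.675 µg/L·h
k_e = ln2 / t½ = 0.693147 / 2.55 = 0.2718 h^-1
Extrapolated tail: C_last / k_e = 31.7 / 0.2718 = 116.630
AUC_0→∞ = 1648.675 + 116.630 = 1765.305 µg/L·h

AUC = 1770 µg/L·h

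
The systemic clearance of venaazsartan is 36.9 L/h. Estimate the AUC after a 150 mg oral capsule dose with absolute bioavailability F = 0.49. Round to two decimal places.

AUC_0→∞ = F × Dose / CL
        = 0.49 × 150 / 36.9 = 1.99187 mg/L·h

AUC = 1.99 mg/L·h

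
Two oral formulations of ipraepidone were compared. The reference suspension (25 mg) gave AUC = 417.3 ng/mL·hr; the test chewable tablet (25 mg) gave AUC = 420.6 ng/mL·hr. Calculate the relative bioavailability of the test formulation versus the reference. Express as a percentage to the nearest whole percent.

F_rel = 101%

F_rel = (AUC_test/D_test) / (AUC_ref/D_ref)
      = (420.6/25) / (417.3/25)
      = 16.824 / 16.692 = 1.0079 = 100.79%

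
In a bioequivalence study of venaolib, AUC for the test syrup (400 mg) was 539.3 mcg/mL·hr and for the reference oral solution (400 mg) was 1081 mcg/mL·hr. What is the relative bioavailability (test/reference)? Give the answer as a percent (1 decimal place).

F_rel = (AUC_test/D_test) / (AUC_ref/D_ref)
      = (539.3/400) / (1081/400)
      = 1.34825 / 2.7025 = 0.4989 = 49.89%

F_rel = 49.9%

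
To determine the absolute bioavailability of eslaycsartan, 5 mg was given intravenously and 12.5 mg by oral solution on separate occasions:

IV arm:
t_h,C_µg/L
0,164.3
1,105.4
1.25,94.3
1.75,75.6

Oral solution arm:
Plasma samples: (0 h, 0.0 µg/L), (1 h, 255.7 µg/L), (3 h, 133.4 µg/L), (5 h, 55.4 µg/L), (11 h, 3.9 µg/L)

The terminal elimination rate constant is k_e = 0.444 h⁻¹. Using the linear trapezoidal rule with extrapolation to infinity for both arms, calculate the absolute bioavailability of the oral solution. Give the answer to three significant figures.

Trapezoidal AUC_0→1.75 (IV):
  [0→1]: (164.3+105.4)/2 × 1 = 134.85
  [1→1.25]: (105.4+94.3)/2 × 0.25 = 24.9625
  [1.25→1.75]: (94.3+75.6)/2 × 0.5 = 42.475
  Sum = 202.2875 µg/L·h
IV tail: 75.6/0.444 = 170.270; AUC_iv,0→∞ = 202.2875 + 170.270 = 372.5575 µg/L·h
Trapezoidal AUC_0→11 (oral solution):
  [0→1]: (0.0+255.7)/2 × 1 = 127.85
  [1→3]: (255.7+133.4)/2 × 2 = 389.1
  [3→5]: (133.4+55.4)/2 × 2 = 188.8
  [5→11]: (55.4+3.9)/2 × 6 = 177.9
  Sum = 883.65 µg/L·h
oral solution tail: 3.9/0.444 = 8.784; AUC_ev,0→∞ = 883.65 + 8.784 = 892.434 µg/L·h
F = (AUC_ev/D_ev)/(AUC_iv/D_iv) = (892.434/12.5)/(372.5575/5) = 71.39472/74.5115 = 0.9582

F = 0.958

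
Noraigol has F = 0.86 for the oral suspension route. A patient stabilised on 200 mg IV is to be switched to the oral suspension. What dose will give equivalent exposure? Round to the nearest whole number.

For equal systemic exposure: F × D_ev = D_iv
D_ev = D_iv / F = 200 / 0.86 = 232.558 mg

D_oral = 233 mg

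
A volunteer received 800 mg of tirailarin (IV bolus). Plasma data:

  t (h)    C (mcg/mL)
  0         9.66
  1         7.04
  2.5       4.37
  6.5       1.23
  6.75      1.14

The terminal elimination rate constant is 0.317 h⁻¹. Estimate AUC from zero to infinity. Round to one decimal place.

Trapezoidal AUC_0→6.75:
  [0→1]: (9.66+7.04)/2 × 1 = 8.35
  [1→2.5]: (7.04+4.37)/2 × 1.5 = 8.5575
  [2.5→6.5]: (4.37+1.23)/2 × 4 = 11.2
  [6.5→6.75]: (1.23+1.14)/2 × 0.25 = 0.29625
  Sum = 28.40375 mcg/mL·h
Extrapolated tail: C_last / k_e = 1.14 / 0.317 = 3.596
AUC_0→∞ = 28.40375 + 3.596 = 31.99975 mcg/mL·h

AUC = 32.0 mcg/mL·h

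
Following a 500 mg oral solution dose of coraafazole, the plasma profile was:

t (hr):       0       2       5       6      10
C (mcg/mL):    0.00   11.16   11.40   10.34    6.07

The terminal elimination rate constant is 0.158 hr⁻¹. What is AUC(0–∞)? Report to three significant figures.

Trapezoidal AUC_0→10:
  [0→2]: (0.00+11.16)/2 × 2 = 11.16
  [2→5]: (11.16+11.40)/2 × 3 = 33.84
  [5→6]: (11.40+10.34)/2 × 1 = 10.87
  [6→10]: (10.34+6.07)/2 × 4 = 32.82
  Sum = 88.69 mcg/mL·hr
Extrapolated tail: C_last / k_e = 6.07 / 0.158 = 38.418
AUC_0→∞ = 88.69 + 38.418 = 127.108 mcg/mL·hr

AUC = 127 mcg/mL·hr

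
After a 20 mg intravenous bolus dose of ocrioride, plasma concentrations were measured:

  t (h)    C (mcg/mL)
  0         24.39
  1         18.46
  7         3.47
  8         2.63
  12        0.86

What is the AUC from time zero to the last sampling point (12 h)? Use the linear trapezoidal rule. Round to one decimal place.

Trapezoidal AUC_0→12:
  [0→1]: (24.39+18.46)/2 × 1 = 21.425
  [1→7]: (18.46+3.47)/2 × 6 = 65.79
  [7→8]: (3.47+2.63)/2 × 1 = 3.05
  [8→12]: (2.63+0.86)/2 × 4 = 6.98
  Sum = 97.245 mcg/mL·h

AUC = 97.2 mcg/mL·h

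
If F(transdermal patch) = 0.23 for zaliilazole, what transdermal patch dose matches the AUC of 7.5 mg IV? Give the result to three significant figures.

For equal systemic exposure: F × D_ev = D_iv
D_ev = D_iv / F = 7.5 / 0.23 = 32.6087 mg

D_transdermal = 32.6 mg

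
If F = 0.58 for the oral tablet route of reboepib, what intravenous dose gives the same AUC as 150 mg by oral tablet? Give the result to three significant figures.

D_iv = 87.0 mg

Systemic exposure from an extravascular dose = F × D_ev, so the equivalent IV dose is F × D_ev.
D_iv = F × D_ev = 0.58 × 150 = 87 mg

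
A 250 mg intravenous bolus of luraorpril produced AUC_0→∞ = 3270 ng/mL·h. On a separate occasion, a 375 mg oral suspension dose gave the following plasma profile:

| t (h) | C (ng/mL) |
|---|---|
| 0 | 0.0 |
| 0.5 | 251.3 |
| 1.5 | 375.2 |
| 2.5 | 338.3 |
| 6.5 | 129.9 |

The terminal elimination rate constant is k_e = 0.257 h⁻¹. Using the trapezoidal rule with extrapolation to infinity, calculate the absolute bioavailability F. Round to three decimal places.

Trapezoidal AUC_0→6.5 (oral suspension):
  [0→0.5]: (0.0+251.3)/2 × 0.5 = 62.825
  [0.5→1.5]: (251.3+375.2)/2 × 1 = 313.25
  [1.5→2.5]: (375.2+338.3)/2 × 1 = 356.75
  [2.5→6.5]: (338.3+129.9)/2 × 4 = 936.4
  Sum = 1669.225 ng/mL·h
Tail: C_last/k_e = 129.9/0.257 = 505.447
AUC_0→∞ (oral suspension) = 1669.225 + 505.447 = 2174.672 ng/mL·h
F = (AUC_ev/D_ev)/(AUC_iv/D_iv) = (2174.672/375)/(3270/250) = 5.79913/13.08 = 0.4434

F = 0.443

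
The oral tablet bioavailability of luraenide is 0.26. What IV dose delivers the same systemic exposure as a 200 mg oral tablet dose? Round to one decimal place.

Systemic exposure from an extravascular dose = F × D_ev, so the equivalent IV dose is F × D_ev.
D_iv = F × D_ev = 0.26 × 200 = 52 mg

D_iv = 52.0 mg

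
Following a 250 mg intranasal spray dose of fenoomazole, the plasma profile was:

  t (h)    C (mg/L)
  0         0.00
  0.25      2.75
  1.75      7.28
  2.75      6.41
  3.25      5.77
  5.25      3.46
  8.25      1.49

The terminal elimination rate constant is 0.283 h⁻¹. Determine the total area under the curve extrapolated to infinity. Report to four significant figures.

AUC = 39.68 mg/L·h

Trapezoidal AUC_0→8.25:
  [0→0.25]: (0.00+2.75)/2 × 0.25 = 0.34375
  [0.25→1.75]: (2.75+7.28)/2 × 1.5 = 7.5225
  [1.75→2.75]: (7.28+6.41)/2 × 1 = 6.845
  [2.75→3.25]: (6.41+5.77)/2 × 0.5 = 3.045
  [3.25→5.25]: (5.77+3.46)/2 × 2 = 9.23
  [5.25→8.25]: (3.46+1.49)/2 × 3 = 7.425
  Sum = 34.41125 mg/L·h
Extrapolated tail: C_last / k_e = 1.49 / 0.283 = 5.265
AUC_0→∞ = 34.41125 + 5.265 = 39.67625 mg/L·h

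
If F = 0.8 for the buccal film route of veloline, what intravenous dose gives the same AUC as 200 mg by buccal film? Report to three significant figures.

Systemic exposure from an extravascular dose = F × D_ev, so the equivalent IV dose is F × D_ev.
D_iv = F × D_ev = 0.8 × 200 = 160 mg

D_iv = 160 mg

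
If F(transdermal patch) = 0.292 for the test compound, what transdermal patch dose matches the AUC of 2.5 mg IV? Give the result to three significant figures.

For equal systemic exposure: F × D_ev = D_iv
D_ev = D_iv / F = 2.5 / 0.292 = 8.56164 mg

D_transdermal = 8.56 mg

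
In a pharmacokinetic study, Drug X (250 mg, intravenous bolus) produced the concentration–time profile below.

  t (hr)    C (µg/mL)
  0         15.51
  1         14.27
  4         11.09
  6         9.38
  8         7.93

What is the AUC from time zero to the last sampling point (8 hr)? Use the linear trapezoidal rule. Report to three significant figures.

Trapezoidal AUC_0→8:
  [0→1]: (15.51+14.27)/2 × 1 = 14.89
  [1→4]: (14.27+11.09)/2 × 3 = 38.04
  [4→6]: (11.09+9.38)/2 × 2 = 20.47
  [6→8]: (9.38+7.93)/2 × 2 = 17.31
  Sum = 90.71 µg/mL·hr

AUC = 90.7 µg/mL·hr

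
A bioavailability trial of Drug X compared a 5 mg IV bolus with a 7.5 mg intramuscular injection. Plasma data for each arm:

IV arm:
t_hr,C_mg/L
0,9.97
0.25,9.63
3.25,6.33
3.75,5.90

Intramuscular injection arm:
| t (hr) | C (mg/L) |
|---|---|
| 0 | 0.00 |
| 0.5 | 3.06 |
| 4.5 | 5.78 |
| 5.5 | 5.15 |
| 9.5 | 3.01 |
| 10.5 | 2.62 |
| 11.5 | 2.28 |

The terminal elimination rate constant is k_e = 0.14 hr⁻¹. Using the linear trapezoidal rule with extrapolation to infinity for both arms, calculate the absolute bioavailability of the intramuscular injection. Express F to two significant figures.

Trapezoidal AUC_0→3.75 (IV):
  [0→0.25]: (9.97+9.63)/2 × 0.25 = 2.45
  [0.25→3.25]: (9.63+6.33)/2 × 3 = 23.94
  [3.25→3.75]: (6.33+5.90)/2 × 0.5 = 3.0575
  Sum = 29.4475 mg/L·hr
IV tail: 5.90/0.14 = 42.143; AUC_iv,0→∞ = 29.4475 + 42.143 = 71.5905 mg/L·hr
Trapezoidal AUC_0→11.5 (intramuscular injection):
  [0→0.5]: (0.00+3.06)/2 × 0.5 = 0.765
  [0.5→4.5]: (3.06+5.78)/2 × 4 = 17.68
  [4.5→5.5]: (5.78+5.15)/2 × 1 = 5.465
  [5.5→9.5]: (5.15+3.01)/2 × 4 = 16.32
  [9.5→10.5]: (3.01+2.62)/2 × 1 = 2.815
  [10.5→11.5]: (2.62+2.28)/2 × 1 = 2.45
  Sum = 45.495 mg/L·hr
intramuscular injection tail: 2.28/0.14 = 16.286; AUC_ev,0→∞ = 45.495 + 16.286 = 61.781 mg/L·hr
F = (AUC_ev/D_ev)/(AUC_iv/D_iv) = (61.781/7.5)/(71.5905/5) = 8.23747/14.3181 = 0.5753

F = 0.58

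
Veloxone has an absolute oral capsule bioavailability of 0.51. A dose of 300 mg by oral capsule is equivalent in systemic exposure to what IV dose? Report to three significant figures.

Systemic exposure from an extravascular dose = F × D_ev, so the equivalent IV dose is F × D_ev.
D_iv = F × D_ev = 0.51 × 300 = 153 mg

D_iv = 153 mg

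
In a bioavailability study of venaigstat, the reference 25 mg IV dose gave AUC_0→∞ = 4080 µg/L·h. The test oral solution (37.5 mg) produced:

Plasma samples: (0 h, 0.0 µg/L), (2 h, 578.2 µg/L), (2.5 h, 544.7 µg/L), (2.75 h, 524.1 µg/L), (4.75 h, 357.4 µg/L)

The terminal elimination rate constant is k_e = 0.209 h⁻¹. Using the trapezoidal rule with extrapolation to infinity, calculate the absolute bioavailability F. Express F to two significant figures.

F = 0.59

Trapezoidal AUC_0→4.75 (oral solution):
  [0→2]: (0.0+578.2)/2 × 2 = 578.2
  [2→2.5]: (578.2+544.7)/2 × 0.5 = 280.725
  [2.5→2.75]: (544.7+524.1)/2 × 0.25 = 133.6
  [2.75→4.75]: (524.1+357.4)/2 × 2 = 881.5
  Sum = 1874.025 µg/L·h
Tail: C_last/k_e = 357.4/0.209 = 1710.048
AUC_0→∞ (oral solution) = 1874.025 + 1710.048 = 3584.073 µg/L·h
F = (AUC_ev/D_ev)/(AUC_iv/D_iv) = (3584.073/37.5)/(4080/25) = 95.57528/163.2 = 0.5856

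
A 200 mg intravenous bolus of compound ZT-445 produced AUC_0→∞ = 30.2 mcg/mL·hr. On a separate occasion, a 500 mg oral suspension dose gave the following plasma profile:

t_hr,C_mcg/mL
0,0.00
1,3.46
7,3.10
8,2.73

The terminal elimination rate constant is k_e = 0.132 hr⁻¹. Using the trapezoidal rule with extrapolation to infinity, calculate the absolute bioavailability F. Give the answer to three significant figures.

F = 0.596

Trapezoidal AUC_0→8 (oral suspension):
  [0→1]: (0.00+3.46)/2 × 1 = 1.73
  [1→7]: (3.46+3.10)/2 × 6 = 19.68
  [7→8]: (3.10+2.73)/2 × 1 = 2.915
  Sum = 24.325 mcg/mL·hr
Tail: C_last/k_e = 2.73/0.132 = 20.682
AUC_0→∞ (oral suspension) = 24.325 + 20.682 = 45.007 mcg/mL·hr
F = (AUC_ev/D_ev)/(AUC_iv/D_iv) = (45.007/500)/(30.2/200) = 0.090014/0.151 = 0.5961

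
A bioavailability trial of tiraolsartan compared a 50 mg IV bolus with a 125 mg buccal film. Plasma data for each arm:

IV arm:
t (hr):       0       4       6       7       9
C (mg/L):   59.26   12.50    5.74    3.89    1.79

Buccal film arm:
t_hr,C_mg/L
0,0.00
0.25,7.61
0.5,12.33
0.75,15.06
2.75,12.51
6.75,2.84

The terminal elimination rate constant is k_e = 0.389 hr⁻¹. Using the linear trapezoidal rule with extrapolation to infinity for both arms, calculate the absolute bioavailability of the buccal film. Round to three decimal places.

Trapezoidal AUC_0→9 (IV):
  [0→4]: (59.26+12.50)/2 × 4 = 143.52
  [4→6]: (12.50+5.74)/2 × 2 = 18.24
  [6→7]: (5.74+3.89)/2 × 1 = 4.815
  [7→9]: (3.89+1.79)/2 × 2 = 5.68
  Sum = 172.255 mg/L·hr
IV tail: 1.79/0.389 = 4.602; AUC_iv,0→∞ = 172.255 + 4.602 = 176.857 mg/L·hr
Trapezoidal AUC_0→6.75 (buccal film):
  [0→0.25]: (0.00+7.61)/2 × 0.25 = 0.95125
  [0.25→0.5]: (7.61+12.33)/2 × 0.25 = 2.4925
  [0.5→0.75]: (12.33+15.06)/2 × 0.25 = 3.42375
  [0.75→2.75]: (15.06+12.51)/2 × 2 = 27.57
  [2.75→6.75]: (12.51+2.84)/2 × 4 = 30.7
  Sum = 65.1375 mg/L·hr
buccal film tail: 2.84/0.389 = 7.301; AUC_ev,0→∞ = 65.1375 + 7.301 = 72.4385 mg/L·hr
F = (AUC_ev/D_ev)/(AUC_iv/D_iv) = (72.4385/125)/(176.857/50) = 0.579508/3.53714 = 0.1638

F = 0.164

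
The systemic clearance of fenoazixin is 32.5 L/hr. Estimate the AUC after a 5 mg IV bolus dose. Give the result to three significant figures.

AUC_0→∞ = Dose_iv / CL
        = 5 / 32.5 = 0.153846 mg/L·hr

AUC = 0.154 mg/L·hr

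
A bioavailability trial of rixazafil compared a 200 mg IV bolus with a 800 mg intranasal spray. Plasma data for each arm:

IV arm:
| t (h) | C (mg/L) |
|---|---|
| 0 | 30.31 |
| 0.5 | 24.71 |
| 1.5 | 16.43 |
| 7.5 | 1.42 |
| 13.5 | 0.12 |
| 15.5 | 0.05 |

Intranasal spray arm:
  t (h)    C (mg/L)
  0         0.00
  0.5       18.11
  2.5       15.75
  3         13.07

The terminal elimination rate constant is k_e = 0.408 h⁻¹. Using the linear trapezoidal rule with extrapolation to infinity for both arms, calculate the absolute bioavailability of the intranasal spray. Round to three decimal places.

Trapezoidal AUC_0→15.5 (IV):
  [0→0.5]: (30.31+24.71)/2 × 0.5 = 13.755
  [0.5→1.5]: (24.71+16.43)/2 × 1 = 20.57
  [1.5→7.5]: (16.43+1.42)/2 × 6 = 53.55
  [7.5→13.5]: (1.42+0.12)/2 × 6 = 4.62
  [13.5→15.5]: (0.12+0.05)/2 × 2 = 0.17
  Sum = 92.665 mg/L·h
IV tail: 0.05/0.408 = 0.123; AUC_iv,0→∞ = 92.665 + 0.123 = 92.788 mg/L·h
Trapezoidal AUC_0→3 (intranasal spray):
  [0→0.5]: (0.00+18.11)/2 × 0.5 = 4.5275
  [0.5→2.5]: (18.11+15.75)/2 × 2 = 33.86
  [2.5→3]: (15.75+13.07)/2 × 0.5 = 7.205
  Sum = 45.5925 mg/L·h
intranasal spray tail: 13.07/0.408 = 32.034; AUC_ev,0→∞ = 45.5925 + 32.034 = 77.6265 mg/L·h
F = (AUC_ev/D_ev)/(AUC_iv/D_iv) = (77.6265/800)/(92.788/200) = 0.097033125/0.46394 = 0.2092

F = 0.209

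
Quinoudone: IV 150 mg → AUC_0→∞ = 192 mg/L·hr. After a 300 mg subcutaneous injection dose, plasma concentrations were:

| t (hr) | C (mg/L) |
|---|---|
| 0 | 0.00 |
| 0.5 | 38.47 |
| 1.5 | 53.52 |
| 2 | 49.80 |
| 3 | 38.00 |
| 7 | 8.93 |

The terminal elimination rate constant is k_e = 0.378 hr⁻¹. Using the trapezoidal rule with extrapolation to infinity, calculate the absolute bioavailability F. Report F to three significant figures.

Trapezoidal AUC_0→7 (subcutaneous injection):
  [0→0.5]: (0.00+38.47)/2 × 0.5 = 9.6175
  [0.5→1.5]: (38.47+53.52)/2 × 1 = 45.995
  [1.5→2]: (53.52+49.80)/2 × 0.5 = 25.83
  [2→3]: (49.80+38.00)/2 × 1 = 43.9
  [3→7]: (38.00+8.93)/2 × 4 = 93.86
  Sum = 219.2025 mg/L·hr
Tail: C_last/k_e = 8.93/0.378 = 23.624
AUC_0→∞ (subcutaneous injection) = 219.2025 + 23.624 = 242.8265 mg/L·hr
F = (AUC_ev/D_ev)/(AUC_iv/D_iv) = (242.8265/300)/(192/150) = 0.809422/1.28 = 0.6324

F = 0.632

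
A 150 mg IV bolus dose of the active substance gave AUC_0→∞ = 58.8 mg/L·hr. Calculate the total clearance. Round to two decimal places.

CL = 2.55 L/hr

CL = Dose_iv / AUC_0→∞
   = 150 / 58.8 = 2.55102 L/hr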